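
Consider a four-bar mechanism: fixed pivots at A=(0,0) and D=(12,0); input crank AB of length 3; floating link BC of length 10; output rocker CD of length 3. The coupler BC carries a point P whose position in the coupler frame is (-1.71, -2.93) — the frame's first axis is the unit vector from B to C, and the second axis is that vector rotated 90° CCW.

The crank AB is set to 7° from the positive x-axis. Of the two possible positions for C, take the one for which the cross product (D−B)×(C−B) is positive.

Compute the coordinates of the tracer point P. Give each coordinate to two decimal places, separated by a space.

2.08 -2.90

A=(0,0), D=(12.00,0)
B = A + 3.00·(cos7°, sin7°) = (2.9776, 0.3656)
|BD| = 9.0298
circle(B,10.00) ∩ circle(D,3.00): a=9.5538, h=2.9539
  candidates: C₊=(12.6432,2.9302) cross=26.673; C₋=(12.4040,-2.9727) cross=-26.673
  mode + wants cross > 0 → take C=(12.6432,2.9302) (cross=26.673)
ex = (C−B)/|BC| = (0.9666,0.2565); ey = (-0.2565,0.9666)
P = B + -1.71·ex + -2.93·ey = (2.0763,-2.9049)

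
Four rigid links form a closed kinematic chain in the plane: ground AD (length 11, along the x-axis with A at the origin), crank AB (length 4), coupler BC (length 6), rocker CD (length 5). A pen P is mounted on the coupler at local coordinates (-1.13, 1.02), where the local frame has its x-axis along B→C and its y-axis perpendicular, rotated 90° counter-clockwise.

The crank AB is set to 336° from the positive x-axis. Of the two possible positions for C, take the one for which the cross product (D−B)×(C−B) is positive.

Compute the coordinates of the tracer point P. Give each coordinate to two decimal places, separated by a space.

2.16 -1.94

A=(0,0), D=(11.00,0)
B = A + 4.00·(cos336°, sin336°) = (3.6542, -1.6269)
|BD| = 7.5238
circle(B,6.00) ∩ circle(D,5.00): a=4.4929, h=3.9766
  candidates: C₊=(7.1809,3.2271) cross=29.920; C₋=(8.9007,-4.5379) cross=-29.920
  mode + wants cross > 0 → take C=(7.1809,3.2271) (cross=29.920)
ex = (C−B)/|BC| = (0.5878,0.8090); ey = (-0.8090,0.5878)
P = B + -1.13·ex + 1.02·ey = (2.1648,-1.9416)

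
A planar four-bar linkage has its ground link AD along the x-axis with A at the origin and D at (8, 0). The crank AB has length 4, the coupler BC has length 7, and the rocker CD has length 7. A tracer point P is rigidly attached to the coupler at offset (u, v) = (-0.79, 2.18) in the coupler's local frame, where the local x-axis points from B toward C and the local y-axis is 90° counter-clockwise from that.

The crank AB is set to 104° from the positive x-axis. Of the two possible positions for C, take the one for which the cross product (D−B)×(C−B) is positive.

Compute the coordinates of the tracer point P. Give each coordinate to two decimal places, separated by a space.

-2.53 5.60

A=(0,0), D=(8.00,0)
B = A + 4.00·(cos104°, sin104°) = (-0.9677, 3.8812)
|BD| = 9.7715
circle(B,7.00) ∩ circle(D,7.00): a=4.8858, h=5.0129
  candidates: C₊=(5.5072,6.5411) cross=48.984; C₋=(1.5251,-2.6599) cross=-48.984
  mode + wants cross > 0 → take C=(5.5072,6.5411) (cross=48.984)
ex = (C−B)/|BC| = (0.9250,0.3800); ey = (-0.3800,0.9250)
P = B + -0.79·ex + 2.18·ey = (-2.5268,5.5975)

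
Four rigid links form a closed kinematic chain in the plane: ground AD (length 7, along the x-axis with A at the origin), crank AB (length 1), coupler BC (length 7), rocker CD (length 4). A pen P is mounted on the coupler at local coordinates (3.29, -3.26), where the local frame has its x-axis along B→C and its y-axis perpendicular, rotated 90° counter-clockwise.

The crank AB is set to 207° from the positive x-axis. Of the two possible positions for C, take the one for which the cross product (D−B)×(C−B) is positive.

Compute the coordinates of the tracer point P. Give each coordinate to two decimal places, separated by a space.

A=(0,0), D=(7.00,0)
B = A + 1.00·(cos207°, sin207°) = (-0.8910, -0.4540)
|BD| = 7.9041
circle(B,7.00) ∩ circle(D,4.00): a=6.0396, h=3.5389
  candidates: C₊=(4.9353,3.4259) cross=27.972; C₋=(5.3419,-3.6401) cross=-27.972
  mode + wants cross > 0 → take C=(4.9353,3.4259) (cross=27.972)
ex = (C−B)/|BC| = (0.8323,0.5543); ey = (-0.5543,0.8323)
P = B + 3.29·ex + -3.26·ey = (3.6543,-1.3438)

3.65 -1.34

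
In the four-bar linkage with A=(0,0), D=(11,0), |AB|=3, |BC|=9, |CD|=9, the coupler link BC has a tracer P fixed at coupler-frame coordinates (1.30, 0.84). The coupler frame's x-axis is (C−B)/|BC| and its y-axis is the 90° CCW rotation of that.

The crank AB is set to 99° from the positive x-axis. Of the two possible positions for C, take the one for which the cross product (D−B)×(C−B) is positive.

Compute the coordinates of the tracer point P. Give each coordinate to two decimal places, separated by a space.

A=(0,0), D=(11.00,0)
B = A + 3.00·(cos99°, sin99°) = (-0.4693, 2.9631)
|BD| = 11.8459
circle(B,9.00) ∩ circle(D,9.00): a=5.9229, h=6.7763
  candidates: C₊=(6.9603,8.0425) cross=80.272; C₋=(3.5703,-5.0794) cross=-80.272
  mode + wants cross > 0 → take C=(6.9603,8.0425) (cross=80.272)
ex = (C−B)/|BC| = (0.8255,0.5644); ey = (-0.5644,0.8255)
P = B + 1.30·ex + 0.84·ey = (0.1298,4.3902)

0.13 4.39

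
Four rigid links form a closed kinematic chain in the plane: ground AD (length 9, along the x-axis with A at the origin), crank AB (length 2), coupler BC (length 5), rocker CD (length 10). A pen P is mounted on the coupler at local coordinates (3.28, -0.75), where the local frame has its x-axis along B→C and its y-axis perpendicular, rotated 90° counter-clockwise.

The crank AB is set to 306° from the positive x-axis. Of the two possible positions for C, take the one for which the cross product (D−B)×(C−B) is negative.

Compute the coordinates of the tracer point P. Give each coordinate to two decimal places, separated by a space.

0.64 -4.94

A=(0,0), D=(9.00,0)
B = A + 2.00·(cos306°, sin306°) = (1.1756, -1.6180)
|BD| = 7.9900
circle(B,5.00) ∩ circle(D,10.00): a=-0.6984, h=4.9510
  candidates: C₊=(-0.5110,3.0889) cross=39.558; C₋=(1.4943,-6.6079) cross=-39.558
  mode - wants cross < 0 → take C=(1.4943,-6.6079) (cross=-39.558)
ex = (C−B)/|BC| = (0.0637,-0.9980); ey = (0.9980,0.0637)
P = B + 3.28·ex + -0.75·ey = (0.6362,-4.9392)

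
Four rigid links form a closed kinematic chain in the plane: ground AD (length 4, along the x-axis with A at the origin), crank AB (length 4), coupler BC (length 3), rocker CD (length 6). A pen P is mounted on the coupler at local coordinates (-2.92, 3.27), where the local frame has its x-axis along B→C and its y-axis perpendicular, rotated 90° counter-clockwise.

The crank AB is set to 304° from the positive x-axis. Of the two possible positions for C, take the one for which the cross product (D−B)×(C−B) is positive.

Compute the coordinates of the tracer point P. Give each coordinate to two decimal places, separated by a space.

A=(0,0), D=(4.00,0)
B = A + 4.00·(cos304°, sin304°) = (2.2368, -3.3162)
|BD| = 3.7558
circle(B,3.00) ∩ circle(D,6.00): a=-1.7166, h=2.4604
  candidates: C₊=(-0.7415,-3.6767) cross=9.241; C₋=(3.6033,-5.9869) cross=-9.241
  mode + wants cross > 0 → take C=(-0.7415,-3.6767) (cross=9.241)
ex = (C−B)/|BC| = (-0.9928,-0.1202); ey = (0.1202,-0.9928)
P = B + -2.92·ex + 3.27·ey = (5.5286,-6.2115)

5.53 -6.21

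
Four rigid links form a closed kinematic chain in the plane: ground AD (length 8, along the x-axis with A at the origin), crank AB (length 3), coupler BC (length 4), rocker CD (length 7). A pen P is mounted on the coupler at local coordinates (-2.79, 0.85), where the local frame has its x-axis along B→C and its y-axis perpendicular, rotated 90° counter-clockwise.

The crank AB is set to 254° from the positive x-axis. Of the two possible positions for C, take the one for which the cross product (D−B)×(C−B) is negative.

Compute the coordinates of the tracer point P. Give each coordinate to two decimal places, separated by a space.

-2.96 -0.89

A=(0,0), D=(8.00,0)
B = A + 3.00·(cos254°, sin254°) = (-0.8269, -2.8838)
|BD| = 9.2860
circle(B,4.00) ∩ circle(D,7.00): a=2.8662, h=2.7902
  candidates: C₊=(1.0310,0.6585) cross=25.910; C₋=(2.7640,-4.6459) cross=-25.910
  mode - wants cross < 0 → take C=(2.7640,-4.6459) (cross=-25.910)
ex = (C−B)/|BC| = (0.8977,-0.4405); ey = (0.4405,0.8977)
P = B + -2.79·ex + 0.85·ey = (-2.9571,-0.8916)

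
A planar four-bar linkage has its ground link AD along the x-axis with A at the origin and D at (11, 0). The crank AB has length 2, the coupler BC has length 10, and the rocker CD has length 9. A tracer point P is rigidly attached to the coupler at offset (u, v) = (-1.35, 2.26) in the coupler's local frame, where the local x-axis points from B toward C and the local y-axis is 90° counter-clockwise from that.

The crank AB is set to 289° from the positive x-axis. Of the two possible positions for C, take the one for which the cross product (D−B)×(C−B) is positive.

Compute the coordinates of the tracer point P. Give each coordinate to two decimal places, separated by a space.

-1.98 -2.04

A=(0,0), D=(11.00,0)
B = A + 2.00·(cos289°, sin289°) = (0.6511, -1.8910)
|BD| = 10.5202
circle(B,10.00) ∩ circle(D,9.00): a=6.1631, h=7.8750
  candidates: C₊=(5.2983,6.9635) cross=82.847; C₋=(8.1294,-8.5299) cross=-82.847
  mode + wants cross > 0 → take C=(5.2983,6.9635) (cross=82.847)
ex = (C−B)/|BC| = (0.4647,0.8855); ey = (-0.8855,0.4647)
P = B + -1.35·ex + 2.26·ey = (-1.9774,-2.0361)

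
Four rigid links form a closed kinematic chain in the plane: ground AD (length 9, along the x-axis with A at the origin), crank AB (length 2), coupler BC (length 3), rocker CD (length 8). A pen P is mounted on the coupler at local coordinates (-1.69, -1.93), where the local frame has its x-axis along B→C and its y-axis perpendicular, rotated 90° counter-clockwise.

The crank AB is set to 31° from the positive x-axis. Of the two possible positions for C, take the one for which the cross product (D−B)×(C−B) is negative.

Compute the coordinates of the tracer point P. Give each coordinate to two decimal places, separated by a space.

0.08 3.01

A=(0,0), D=(9.00,0)
B = A + 2.00·(cos31°, sin31°) = (1.7143, 1.0301)
|BD| = 7.3581
circle(B,3.00) ∩ circle(D,8.00): a=-0.0583, h=2.9994
  candidates: C₊=(2.0765,4.0081) cross=22.070; C₋=(1.2367,-1.9317) cross=-22.070
  mode - wants cross < 0 → take C=(1.2367,-1.9317) (cross=-22.070)
ex = (C−B)/|BC| = (-0.1592,-0.9872); ey = (0.9872,-0.1592)
P = B + -1.69·ex + -1.93·ey = (0.0780,3.0058)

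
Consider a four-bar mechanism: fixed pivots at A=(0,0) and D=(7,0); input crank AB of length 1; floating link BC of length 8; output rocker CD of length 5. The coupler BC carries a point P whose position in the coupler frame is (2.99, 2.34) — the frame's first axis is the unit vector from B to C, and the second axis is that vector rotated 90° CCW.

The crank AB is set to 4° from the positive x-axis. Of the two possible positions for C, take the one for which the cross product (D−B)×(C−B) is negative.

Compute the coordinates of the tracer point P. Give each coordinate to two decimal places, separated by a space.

A=(0,0), D=(7.00,0)
B = A + 1.00·(cos4°, sin4°) = (0.9976, 0.0698)
|BD| = 6.0028
circle(B,8.00) ∩ circle(D,5.00): a=6.2499, h=4.9939
  candidates: C₊=(7.3051,4.9907) cross=29.978; C₋=(7.1890,-4.9964) cross=-29.978
  mode - wants cross < 0 → take C=(7.1890,-4.9964) (cross=-29.978)
ex = (C−B)/|BC| = (0.7739,-0.6333); ey = (0.6333,0.7739)
P = B + 2.99·ex + 2.34·ey = (4.7935,-0.0127)

4.79 -0.01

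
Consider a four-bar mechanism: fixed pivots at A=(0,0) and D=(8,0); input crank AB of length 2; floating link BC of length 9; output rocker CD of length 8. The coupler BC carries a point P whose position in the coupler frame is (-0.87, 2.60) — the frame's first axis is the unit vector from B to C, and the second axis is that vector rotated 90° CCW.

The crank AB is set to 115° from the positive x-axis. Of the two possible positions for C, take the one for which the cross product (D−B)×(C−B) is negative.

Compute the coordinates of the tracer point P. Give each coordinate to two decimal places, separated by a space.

A=(0,0), D=(8.00,0)
B = A + 2.00·(cos115°, sin115°) = (-0.8452, 1.8126)
|BD| = 9.0291
circle(B,9.00) ∩ circle(D,8.00): a=5.4559, h=7.1577
  candidates: C₊=(5.9366,7.7293) cross=64.627; C₋=(3.0627,-6.2947) cross=-64.627
  mode - wants cross < 0 → take C=(3.0627,-6.2947) (cross=-64.627)
ex = (C−B)/|BC| = (0.4342,-0.9008); ey = (0.9008,0.4342)
P = B + -0.87·ex + 2.60·ey = (1.1191,3.7253)

1.12 3.73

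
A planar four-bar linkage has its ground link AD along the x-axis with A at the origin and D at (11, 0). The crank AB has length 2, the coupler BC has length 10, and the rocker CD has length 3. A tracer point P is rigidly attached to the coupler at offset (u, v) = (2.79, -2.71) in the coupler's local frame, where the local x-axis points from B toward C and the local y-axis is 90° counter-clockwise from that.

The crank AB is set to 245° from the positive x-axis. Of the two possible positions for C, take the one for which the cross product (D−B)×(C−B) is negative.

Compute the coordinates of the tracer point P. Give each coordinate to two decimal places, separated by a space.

A=(0,0), D=(11.00,0)
B = A + 2.00·(cos245°, sin245°) = (-0.8452, -1.8126)
|BD| = 11.9831
circle(B,10.00) ∩ circle(D,3.00): a=9.7886, h=2.0455
  candidates: C₊=(8.5213,1.6900) cross=24.511; C₋=(9.1401,-2.3539) cross=-24.511
  mode - wants cross < 0 → take C=(9.1401,-2.3539) (cross=-24.511)
ex = (C−B)/|BC| = (0.9985,-0.0541); ey = (0.0541,0.9985)
P = B + 2.79·ex + -2.71·ey = (1.7940,-4.6697)

1.79 -4.67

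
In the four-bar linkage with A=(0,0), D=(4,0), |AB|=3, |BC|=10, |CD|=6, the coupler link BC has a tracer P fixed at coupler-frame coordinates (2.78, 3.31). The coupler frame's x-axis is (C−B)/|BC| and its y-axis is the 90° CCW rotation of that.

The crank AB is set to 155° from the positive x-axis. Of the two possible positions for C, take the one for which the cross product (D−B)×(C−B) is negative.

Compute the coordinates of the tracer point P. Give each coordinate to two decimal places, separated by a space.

1.60 1.52

A=(0,0), D=(4.00,0)
B = A + 3.00·(cos155°, sin155°) = (-2.7189, 1.2679)
|BD| = 6.8375
circle(B,10.00) ∩ circle(D,6.00): a=8.0988, h=5.8659
  candidates: C₊=(6.3271,5.5303) cross=40.108; C₋=(4.1518,-5.9981) cross=-40.108
  mode - wants cross < 0 → take C=(4.1518,-5.9981) (cross=-40.108)
ex = (C−B)/|BC| = (0.6871,-0.7266); ey = (0.7266,0.6871)
P = B + 2.78·ex + 3.31·ey = (1.5961,1.5221)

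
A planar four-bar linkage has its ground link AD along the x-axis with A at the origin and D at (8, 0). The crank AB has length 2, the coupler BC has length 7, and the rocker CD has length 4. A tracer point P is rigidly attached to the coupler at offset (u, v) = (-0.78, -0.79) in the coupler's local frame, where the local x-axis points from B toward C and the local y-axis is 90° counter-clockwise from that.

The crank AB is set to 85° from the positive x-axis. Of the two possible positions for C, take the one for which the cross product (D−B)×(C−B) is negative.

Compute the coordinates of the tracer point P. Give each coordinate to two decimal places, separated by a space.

A=(0,0), D=(8.00,0)
B = A + 2.00·(cos85°, sin85°) = (0.1743, 1.9924)
|BD| = 8.0753
circle(B,7.00) ∩ circle(D,4.00): a=6.0809, h=3.4673
  candidates: C₊=(6.9227,3.8522) cross=28.000; C₋=(5.2118,-2.8681) cross=-28.000
  mode - wants cross < 0 → take C=(5.2118,-2.8681) (cross=-28.000)
ex = (C−B)/|BC| = (0.7196,-0.6944); ey = (0.6944,0.7196)
P = B + -0.78·ex + -0.79·ey = (-0.9355,1.9655)

-0.94 1.97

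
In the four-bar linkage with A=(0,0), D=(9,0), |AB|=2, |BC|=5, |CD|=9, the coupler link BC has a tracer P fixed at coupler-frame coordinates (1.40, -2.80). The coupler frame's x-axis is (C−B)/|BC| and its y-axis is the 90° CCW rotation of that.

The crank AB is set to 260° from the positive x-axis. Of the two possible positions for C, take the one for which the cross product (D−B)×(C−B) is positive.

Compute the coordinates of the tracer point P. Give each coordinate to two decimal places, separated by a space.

2.65 -1.06

A=(0,0), D=(9.00,0)
B = A + 2.00·(cos260°, sin260°) = (-0.3473, -1.9696)
|BD| = 9.5526
circle(B,5.00) ∩ circle(D,9.00): a=1.8451, h=4.6471
  candidates: C₊=(0.5000,2.9581) cross=44.392; C₋=(2.4164,-6.1364) cross=-44.392
  mode + wants cross > 0 → take C=(0.5000,2.9581) (cross=44.392)
ex = (C−B)/|BC| = (0.1695,0.9855); ey = (-0.9855,0.1695)
P = B + 1.40·ex + -2.80·ey = (2.6495,-1.0644)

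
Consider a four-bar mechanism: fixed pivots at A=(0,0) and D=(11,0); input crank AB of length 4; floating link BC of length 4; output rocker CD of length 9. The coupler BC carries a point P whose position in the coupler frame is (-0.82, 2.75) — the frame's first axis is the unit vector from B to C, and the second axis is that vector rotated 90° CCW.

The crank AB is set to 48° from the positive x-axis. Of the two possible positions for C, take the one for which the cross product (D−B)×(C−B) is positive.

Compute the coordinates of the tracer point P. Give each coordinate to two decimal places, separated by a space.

A=(0,0), D=(11.00,0)
B = A + 4.00·(cos48°, sin48°) = (2.6765, 2.9726)
|BD| = 8.8384
circle(B,4.00) ∩ circle(D,9.00): a=0.7420, h=3.9306
  candidates: C₊=(4.6973,6.4246) cross=34.740; C₋=(2.0534,-0.9786) cross=-34.740
  mode + wants cross > 0 → take C=(4.6973,6.4246) (cross=34.740)
ex = (C−B)/|BC| = (0.5052,0.8630); ey = (-0.8630,0.5052)
P = B + -0.82·ex + 2.75·ey = (-0.1110,3.6542)

-0.11 3.65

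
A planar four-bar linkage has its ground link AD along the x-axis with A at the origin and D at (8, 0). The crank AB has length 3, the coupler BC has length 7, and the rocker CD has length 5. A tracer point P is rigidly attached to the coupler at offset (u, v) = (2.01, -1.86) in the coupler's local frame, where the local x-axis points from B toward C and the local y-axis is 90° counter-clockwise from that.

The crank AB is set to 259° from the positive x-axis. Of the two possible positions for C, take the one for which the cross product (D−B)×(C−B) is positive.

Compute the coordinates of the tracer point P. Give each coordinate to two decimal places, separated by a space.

2.13 -2.50

A=(0,0), D=(8.00,0)
B = A + 3.00·(cos259°, sin259°) = (-0.5724, -2.9449)
|BD| = 9.0642
circle(B,7.00) ∩ circle(D,5.00): a=5.8560, h=3.8350
  candidates: C₊=(3.7199,2.5847) cross=34.761; C₋=(6.2118,-4.6693) cross=-34.761
  mode + wants cross > 0 → take C=(3.7199,2.5847) (cross=34.761)
ex = (C−B)/|BC| = (0.6132,0.7899); ey = (-0.7899,0.6132)
P = B + 2.01·ex + -1.86·ey = (2.1294,-2.4976)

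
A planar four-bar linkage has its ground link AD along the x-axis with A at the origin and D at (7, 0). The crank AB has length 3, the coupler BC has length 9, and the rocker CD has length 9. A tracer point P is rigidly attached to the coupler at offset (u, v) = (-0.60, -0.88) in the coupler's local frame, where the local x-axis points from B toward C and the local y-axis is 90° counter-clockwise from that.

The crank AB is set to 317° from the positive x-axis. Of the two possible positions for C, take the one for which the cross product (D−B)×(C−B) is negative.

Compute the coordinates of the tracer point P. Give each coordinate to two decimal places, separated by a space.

1.13 -2.15

A=(0,0), D=(7.00,0)
B = A + 3.00·(cos317°, sin317°) = (2.1941, -2.0460)
|BD| = 5.2233
circle(B,9.00) ∩ circle(D,9.00): a=2.6117, h=8.6127
  candidates: C₊=(1.2234,6.9015) cross=44.987; C₋=(7.9707,-8.9475) cross=-44.987
  mode - wants cross < 0 → take C=(7.9707,-8.9475) (cross=-44.987)
ex = (C−B)/|BC| = (0.6418,-0.7668); ey = (0.7668,0.6418)
P = B + -0.60·ex + -0.88·ey = (1.1341,-2.1507)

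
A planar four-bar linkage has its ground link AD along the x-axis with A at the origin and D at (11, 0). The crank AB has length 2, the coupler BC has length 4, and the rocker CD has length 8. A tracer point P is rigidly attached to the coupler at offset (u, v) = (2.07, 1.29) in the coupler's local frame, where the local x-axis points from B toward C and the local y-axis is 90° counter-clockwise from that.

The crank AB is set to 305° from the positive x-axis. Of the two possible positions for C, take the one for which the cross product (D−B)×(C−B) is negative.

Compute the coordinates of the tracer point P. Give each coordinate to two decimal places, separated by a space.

A=(0,0), D=(11.00,0)
B = A + 2.00·(cos305°, sin305°) = (1.1472, -1.6383)
|BD| = 9.9881
circle(B,4.00) ∩ circle(D,8.00): a=2.5912, h=3.0472
  candidates: C₊=(3.2034,1.7927) cross=30.436; C₋=(4.2031,-4.2192) cross=-30.436
  mode - wants cross < 0 → take C=(4.2031,-4.2192) (cross=-30.436)
ex = (C−B)/|BC| = (0.7640,-0.6452); ey = (0.6452,0.7640)
P = B + 2.07·ex + 1.29·ey = (3.5610,-1.9884)

3.56 -1.99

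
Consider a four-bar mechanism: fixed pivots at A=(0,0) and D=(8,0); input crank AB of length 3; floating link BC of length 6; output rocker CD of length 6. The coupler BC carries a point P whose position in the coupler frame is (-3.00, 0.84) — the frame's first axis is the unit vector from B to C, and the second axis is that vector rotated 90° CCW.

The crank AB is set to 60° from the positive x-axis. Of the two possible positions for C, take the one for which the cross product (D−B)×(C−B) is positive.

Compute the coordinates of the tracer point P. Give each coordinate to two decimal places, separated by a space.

-1.48 1.69

A=(0,0), D=(8.00,0)
B = A + 3.00·(cos60°, sin60°) = (1.5000, 2.5981)
|BD| = 7.0000
circle(B,6.00) ∩ circle(D,6.00): a=3.5000, h=4.8734
  candidates: C₊=(6.5588,5.8243) cross=34.114; C₋=(2.9412,-3.2263) cross=-34.114
  mode + wants cross > 0 → take C=(6.5588,5.8243) (cross=34.114)
ex = (C−B)/|BC| = (0.8431,0.5377); ey = (-0.5377,0.8431)
P = B + -3.00·ex + 0.84·ey = (-1.4811,1.6932)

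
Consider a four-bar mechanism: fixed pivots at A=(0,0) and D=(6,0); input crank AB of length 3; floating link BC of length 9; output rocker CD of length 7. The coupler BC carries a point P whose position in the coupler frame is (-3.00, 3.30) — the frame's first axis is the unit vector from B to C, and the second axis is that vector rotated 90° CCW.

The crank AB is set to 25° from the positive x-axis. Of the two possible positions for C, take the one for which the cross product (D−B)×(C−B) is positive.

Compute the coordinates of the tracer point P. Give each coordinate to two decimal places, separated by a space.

A=(0,0), D=(6.00,0)
B = A + 3.00·(cos25°, sin25°) = (2.7189, 1.2679)
|BD| = 3.5175
circle(B,9.00) ∩ circle(D,7.00): a=6.3074, h=6.4200
  candidates: C₊=(10.9164,4.9829) cross=22.582; C₋=(6.2883,-6.9941) cross=-22.582
  mode + wants cross > 0 → take C=(10.9164,4.9829) (cross=22.582)
ex = (C−B)/|BC| = (0.9108,0.4128); ey = (-0.4128,0.9108)
P = B + -3.00·ex + 3.30·ey = (-1.3757,3.0353)

-1.38 3.04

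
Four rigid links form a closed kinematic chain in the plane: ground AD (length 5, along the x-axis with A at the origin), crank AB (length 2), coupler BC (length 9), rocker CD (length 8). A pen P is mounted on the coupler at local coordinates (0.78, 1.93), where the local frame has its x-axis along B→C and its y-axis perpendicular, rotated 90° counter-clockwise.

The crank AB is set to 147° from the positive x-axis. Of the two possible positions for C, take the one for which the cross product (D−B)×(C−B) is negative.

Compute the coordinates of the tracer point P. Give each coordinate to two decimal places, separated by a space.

A=(0,0), D=(5.00,0)
B = A + 2.00·(cos147°, sin147°) = (-1.6773, 1.0893)
|BD| = 6.7656
circle(B,9.00) ∩ circle(D,8.00): a=4.6392, h=7.7122
  candidates: C₊=(4.1430,7.9540) cross=52.178; C₋=(1.6596,-7.2692) cross=-52.178
  mode - wants cross < 0 → take C=(1.6596,-7.2692) (cross=-52.178)
ex = (C−B)/|BC| = (0.3708,-0.9287); ey = (0.9287,0.3708)
P = B + 0.78·ex + 1.93·ey = (0.4043,1.0805)

0.40 1.08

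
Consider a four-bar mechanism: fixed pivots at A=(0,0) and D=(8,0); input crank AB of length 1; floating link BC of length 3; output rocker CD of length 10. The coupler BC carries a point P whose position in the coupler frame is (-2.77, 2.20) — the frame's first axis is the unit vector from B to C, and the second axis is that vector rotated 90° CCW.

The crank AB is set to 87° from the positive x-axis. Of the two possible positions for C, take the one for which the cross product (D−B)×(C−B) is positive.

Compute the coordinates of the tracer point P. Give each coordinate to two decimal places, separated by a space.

A=(0,0), D=(8.00,0)
B = A + 1.00·(cos87°, sin87°) = (0.0523, 0.9986)
|BD| = 8.0102
circle(B,3.00) ∩ circle(D,10.00): a=-1.6752, h=2.4887
  candidates: C₊=(-1.2995,3.6768) cross=19.935; C₋=(-1.9201,-1.2618) cross=-19.935
  mode + wants cross > 0 → take C=(-1.2995,3.6768) (cross=19.935)
ex = (C−B)/|BC| = (-0.4506,0.8927); ey = (-0.8927,-0.4506)
P = B + -2.77·ex + 2.20·ey = (-0.6634,-2.4656)

-0.66 -2.47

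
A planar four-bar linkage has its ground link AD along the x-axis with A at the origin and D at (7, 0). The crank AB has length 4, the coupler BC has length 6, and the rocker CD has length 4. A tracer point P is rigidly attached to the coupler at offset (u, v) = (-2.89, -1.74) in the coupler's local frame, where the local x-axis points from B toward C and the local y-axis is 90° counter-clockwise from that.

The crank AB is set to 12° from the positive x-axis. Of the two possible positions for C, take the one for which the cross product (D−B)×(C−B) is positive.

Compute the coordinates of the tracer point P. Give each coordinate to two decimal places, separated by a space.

A=(0,0), D=(7.00,0)
B = A + 4.00·(cos12°, sin12°) = (3.9126, 0.8316)
|BD| = 3.1975
circle(B,6.00) ∩ circle(D,4.00): a=4.7262, h=3.6963
  candidates: C₊=(9.4375,3.1715) cross=11.819; C₋=(7.5147,-3.9667) cross=-11.819
  mode + wants cross > 0 → take C=(9.4375,3.1715) (cross=11.819)
ex = (C−B)/|BC| = (0.9208,0.3900); ey = (-0.3900,0.9208)
P = B + -2.89·ex + -1.74·ey = (1.9300,-1.8976)

1.93 -1.90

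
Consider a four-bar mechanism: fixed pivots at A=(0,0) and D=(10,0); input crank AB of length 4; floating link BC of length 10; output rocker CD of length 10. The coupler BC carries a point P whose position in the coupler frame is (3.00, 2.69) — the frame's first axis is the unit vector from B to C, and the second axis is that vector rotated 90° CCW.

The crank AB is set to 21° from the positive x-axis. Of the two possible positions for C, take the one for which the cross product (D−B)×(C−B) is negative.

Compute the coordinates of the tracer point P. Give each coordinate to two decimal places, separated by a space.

6.72 -1.28

A=(0,0), D=(10.00,0)
B = A + 4.00·(cos21°, sin21°) = (3.7343, 1.4335)
|BD| = 6.4276
circle(B,10.00) ∩ circle(D,10.00): a=3.2138, h=9.4695
  candidates: C₊=(8.9790,9.9477) cross=60.866; C₋=(4.7553,-8.5143) cross=-60.866
  mode - wants cross < 0 → take C=(4.7553,-8.5143) (cross=-60.866)
ex = (C−B)/|BC| = (0.1021,-0.9948); ey = (0.9948,0.1021)
P = B + 3.00·ex + 2.69·ey = (6.7166,-1.2762)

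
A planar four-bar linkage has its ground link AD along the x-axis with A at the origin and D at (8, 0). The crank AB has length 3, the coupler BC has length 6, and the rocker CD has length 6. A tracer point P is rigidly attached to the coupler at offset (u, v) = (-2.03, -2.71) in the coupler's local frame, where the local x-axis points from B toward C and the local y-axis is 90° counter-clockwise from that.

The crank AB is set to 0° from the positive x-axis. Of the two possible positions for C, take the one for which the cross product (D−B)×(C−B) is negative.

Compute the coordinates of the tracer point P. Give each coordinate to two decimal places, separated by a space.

-0.31 0.72

A=(0,0), D=(8.00,0)
B = A + 3.00·(cos0°, sin0°) = (3.0000, 0.0000)
|BD| = 5.0000
circle(B,6.00) ∩ circle(D,6.00): a=2.5000, h=5.4544
  candidates: C₊=(5.5000,5.4544) cross=27.272; C₋=(5.5000,-5.4544) cross=-27.272
  mode - wants cross < 0 → take C=(5.5000,-5.4544) (cross=-27.272)
ex = (C−B)/|BC| = (0.4167,-0.9091); ey = (0.9091,0.4167)
P = B + -2.03·ex + -2.71·ey = (-0.3094,0.7162)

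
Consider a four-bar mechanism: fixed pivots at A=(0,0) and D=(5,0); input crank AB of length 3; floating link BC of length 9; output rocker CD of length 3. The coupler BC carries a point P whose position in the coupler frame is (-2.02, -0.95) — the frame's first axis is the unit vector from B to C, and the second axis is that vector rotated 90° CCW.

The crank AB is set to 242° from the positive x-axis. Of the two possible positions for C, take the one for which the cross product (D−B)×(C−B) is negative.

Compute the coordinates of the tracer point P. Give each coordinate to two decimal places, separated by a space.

-3.31 -3.83

A=(0,0), D=(5.00,0)
B = A + 3.00·(cos242°, sin242°) = (-1.4084, -2.6488)
|BD| = 6.9343
circle(B,9.00) ∩ circle(D,3.00): a=8.6587, h=2.4548
  candidates: C₊=(5.6560,2.9274) cross=17.022; C₋=(7.5314,-1.6099) cross=-17.022
  mode - wants cross < 0 → take C=(7.5314,-1.6099) (cross=-17.022)
ex = (C−B)/|BC| = (0.9933,0.1154); ey = (-0.1154,0.9933)
P = B + -2.02·ex + -0.95·ey = (-3.3052,-3.8257)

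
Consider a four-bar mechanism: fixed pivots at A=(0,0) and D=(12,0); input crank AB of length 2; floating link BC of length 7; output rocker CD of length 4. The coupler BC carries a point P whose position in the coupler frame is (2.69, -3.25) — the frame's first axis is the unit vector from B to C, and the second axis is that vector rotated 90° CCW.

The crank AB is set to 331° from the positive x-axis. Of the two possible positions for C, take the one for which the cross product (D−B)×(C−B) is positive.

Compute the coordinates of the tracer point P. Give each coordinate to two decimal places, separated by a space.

A=(0,0), D=(12.00,0)
B = A + 2.00·(cos331°, sin331°) = (1.7492, -0.9696)
|BD| = 10.2965
circle(B,7.00) ∩ circle(D,4.00): a=6.7507, h=1.8513
  candidates: C₊=(8.2956,1.5092) cross=19.062; C₋=(8.6443,-2.1770) cross=-19.062
  mode + wants cross > 0 → take C=(8.2956,1.5092) (cross=19.062)
ex = (C−B)/|BC| = (0.9352,0.3541); ey = (-0.3541,0.9352)
P = B + 2.69·ex + -3.25·ey = (5.4158,-3.0564)

5.42 -3.06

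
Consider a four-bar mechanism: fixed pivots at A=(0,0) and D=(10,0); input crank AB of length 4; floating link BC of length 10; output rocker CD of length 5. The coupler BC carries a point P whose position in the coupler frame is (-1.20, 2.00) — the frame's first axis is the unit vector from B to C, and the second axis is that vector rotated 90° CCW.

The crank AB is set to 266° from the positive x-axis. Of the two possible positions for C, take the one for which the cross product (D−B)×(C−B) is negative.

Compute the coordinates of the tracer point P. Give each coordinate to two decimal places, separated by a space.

-1.27 -1.88

A=(0,0), D=(10.00,0)
B = A + 4.00·(cos266°, sin266°) = (-0.2790, -3.9903)
|BD| = 11.0264
circle(B,10.00) ∩ circle(D,5.00): a=8.9141, h=4.5319
  candidates: C₊=(6.3909,3.4604) cross=49.971; C₋=(9.6710,-4.9892) cross=-49.971
  mode - wants cross < 0 → take C=(9.6710,-4.9892) (cross=-49.971)
ex = (C−B)/|BC| = (0.9950,-0.0999); ey = (0.0999,0.9950)
P = B + -1.20·ex + 2.00·ey = (-1.2732,-1.8804)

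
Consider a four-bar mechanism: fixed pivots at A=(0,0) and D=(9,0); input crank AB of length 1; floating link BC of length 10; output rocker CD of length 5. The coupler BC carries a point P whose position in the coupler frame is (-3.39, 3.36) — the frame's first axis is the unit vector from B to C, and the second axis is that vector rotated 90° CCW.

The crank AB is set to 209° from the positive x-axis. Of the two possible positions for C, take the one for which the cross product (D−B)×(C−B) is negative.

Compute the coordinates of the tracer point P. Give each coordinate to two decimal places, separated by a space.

-2.42 4.03

A=(0,0), D=(9.00,0)
B = A + 1.00·(cos209°, sin209°) = (-0.8746, -0.4848)
|BD| = 9.8865
circle(B,10.00) ∩ circle(D,5.00): a=8.7363, h=4.8659
  candidates: C₊=(7.6126,4.8036) cross=48.107; C₋=(8.0898,-4.9165) cross=-48.107
  mode - wants cross < 0 → take C=(8.0898,-4.9165) (cross=-48.107)
ex = (C−B)/|BC| = (0.8964,-0.4432); ey = (0.4432,0.8964)
P = B + -3.39·ex + 3.36·ey = (-2.4245,4.0296)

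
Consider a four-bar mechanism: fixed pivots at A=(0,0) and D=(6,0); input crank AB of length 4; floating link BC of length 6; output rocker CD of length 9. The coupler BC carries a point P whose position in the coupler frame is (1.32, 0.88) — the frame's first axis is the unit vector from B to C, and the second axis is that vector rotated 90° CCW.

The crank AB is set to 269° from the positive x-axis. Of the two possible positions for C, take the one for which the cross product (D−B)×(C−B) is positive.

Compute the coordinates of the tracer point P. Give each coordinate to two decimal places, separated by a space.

A=(0,0), D=(6.00,0)
B = A + 4.00·(cos269°, sin269°) = (-0.0698, -3.9994)
|BD| = 7.2690
circle(B,6.00) ∩ circle(D,9.00): a=0.5391, h=5.9757
  candidates: C₊=(-2.9075,1.2872) cross=43.437; C₋=(3.6682,-8.6927) cross=-43.437
  mode + wants cross > 0 → take C=(-2.9075,1.2872) (cross=43.437)
ex = (C−B)/|BC| = (-0.4729,0.8811); ey = (-0.8811,-0.4729)
P = B + 1.32·ex + 0.88·ey = (-1.4695,-3.2525)

-1.47 -3.25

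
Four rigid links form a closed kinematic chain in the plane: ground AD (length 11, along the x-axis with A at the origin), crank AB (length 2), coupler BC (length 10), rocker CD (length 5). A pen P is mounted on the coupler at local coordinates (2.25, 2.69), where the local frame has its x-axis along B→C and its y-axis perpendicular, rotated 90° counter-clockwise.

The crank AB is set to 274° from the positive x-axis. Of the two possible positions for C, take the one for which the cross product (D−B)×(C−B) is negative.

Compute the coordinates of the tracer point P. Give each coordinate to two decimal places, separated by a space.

3.06 -0.05

A=(0,0), D=(11.00,0)
B = A + 2.00·(cos274°, sin274°) = (0.1395, -1.9951)
|BD| = 11.0422
circle(B,10.00) ∩ circle(D,5.00): a=8.9172, h=4.5259
  candidates: C₊=(8.0922,4.0675) cross=49.976; C₋=(9.7277,-4.8354) cross=-49.976
  mode - wants cross < 0 → take C=(9.7277,-4.8354) (cross=-49.976)
ex = (C−B)/|BC| = (0.9588,-0.2840); ey = (0.2840,0.9588)
P = B + 2.25·ex + 2.69·ey = (3.0609,-0.0550)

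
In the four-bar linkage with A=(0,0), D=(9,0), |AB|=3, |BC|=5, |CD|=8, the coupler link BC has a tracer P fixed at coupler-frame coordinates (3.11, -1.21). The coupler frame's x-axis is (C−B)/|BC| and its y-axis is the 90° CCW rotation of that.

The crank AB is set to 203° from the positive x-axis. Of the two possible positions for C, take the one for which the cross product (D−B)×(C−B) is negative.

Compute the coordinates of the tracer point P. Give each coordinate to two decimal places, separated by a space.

-0.49 -3.62

A=(0,0), D=(9.00,0)
B = A + 3.00·(cos203°, sin203°) = (-2.7615, -1.1722)
|BD| = 11.8198
circle(B,5.00) ∩ circle(D,8.00): a=4.2601, h=2.6175
  candidates: C₊=(1.2180,1.8549) cross=30.939; C₋=(1.7372,-3.3543) cross=-30.939
  mode - wants cross < 0 → take C=(1.7372,-3.3543) (cross=-30.939)
ex = (C−B)/|BC| = (0.8997,-0.4364); ey = (0.4364,0.8997)
P = B + 3.11·ex + -1.21·ey = (-0.4914,-3.6182)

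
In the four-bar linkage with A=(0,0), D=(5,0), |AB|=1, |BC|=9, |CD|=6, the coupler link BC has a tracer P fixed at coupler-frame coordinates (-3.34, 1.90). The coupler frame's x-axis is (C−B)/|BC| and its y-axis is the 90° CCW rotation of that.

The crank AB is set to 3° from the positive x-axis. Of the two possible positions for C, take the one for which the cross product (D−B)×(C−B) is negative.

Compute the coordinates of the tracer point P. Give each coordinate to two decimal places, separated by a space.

A=(0,0), D=(5.00,0)
B = A + 1.00·(cos3°, sin3°) = (0.9986, 0.0523)
|BD| = 4.0017
circle(B,9.00) ∩ circle(D,6.00): a=7.6234, h=4.7836
  candidates: C₊=(8.6840,4.7358) cross=19.143; C₋=(8.5589,-4.8306) cross=-19.143
  mode - wants cross < 0 → take C=(8.5589,-4.8306) (cross=-19.143)
ex = (C−B)/|BC| = (0.8400,-0.5425); ey = (0.5425,0.8400)
P = B + -3.34·ex + 1.90·ey = (-0.7762,3.4605)

-0.78 3.46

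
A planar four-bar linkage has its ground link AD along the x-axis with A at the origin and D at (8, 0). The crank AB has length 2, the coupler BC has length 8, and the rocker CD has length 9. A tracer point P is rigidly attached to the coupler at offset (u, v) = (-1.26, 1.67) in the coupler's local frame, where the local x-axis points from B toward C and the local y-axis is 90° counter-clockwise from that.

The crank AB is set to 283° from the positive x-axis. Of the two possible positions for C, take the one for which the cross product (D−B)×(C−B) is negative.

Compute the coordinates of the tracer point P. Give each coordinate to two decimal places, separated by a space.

A=(0,0), D=(8.00,0)
B = A + 2.00·(cos283°, sin283°) = (0.4499, -1.9487)
|BD| = 7.7975
circle(B,8.00) ∩ circle(D,9.00): a=2.8087, h=7.4907
  candidates: C₊=(1.2974,6.0062) cross=58.409; C₋=(5.0415,-8.4998) cross=-58.409
  mode - wants cross < 0 → take C=(5.0415,-8.4998) (cross=-58.409)
ex = (C−B)/|BC| = (0.5740,-0.8189); ey = (0.8189,0.5740)
P = B + -1.26·ex + 1.67·ey = (1.0943,0.0416)

1.09 0.04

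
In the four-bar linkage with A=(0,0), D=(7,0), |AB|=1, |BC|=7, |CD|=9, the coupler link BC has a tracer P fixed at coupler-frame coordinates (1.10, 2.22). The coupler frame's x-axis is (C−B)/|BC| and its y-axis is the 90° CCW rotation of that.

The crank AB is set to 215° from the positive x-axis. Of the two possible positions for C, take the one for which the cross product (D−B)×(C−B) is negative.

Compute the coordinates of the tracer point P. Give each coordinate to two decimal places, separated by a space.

A=(0,0), D=(7.00,0)
B = A + 1.00·(cos215°, sin215°) = (-0.8192, -0.5736)
|BD| = 7.8402
circle(B,7.00) ∩ circle(D,9.00): a=1.8793, h=6.7430
  candidates: C₊=(0.5618,6.2889) cross=52.866; C₋=(1.5484,-7.1610) cross=-52.866
  mode - wants cross < 0 → take C=(1.5484,-7.1610) (cross=-52.866)
ex = (C−B)/|BC| = (0.3382,-0.9411); ey = (0.9411,0.3382)
P = B + 1.10·ex + 2.22·ey = (1.6421,-0.8579)

1.64 -0.86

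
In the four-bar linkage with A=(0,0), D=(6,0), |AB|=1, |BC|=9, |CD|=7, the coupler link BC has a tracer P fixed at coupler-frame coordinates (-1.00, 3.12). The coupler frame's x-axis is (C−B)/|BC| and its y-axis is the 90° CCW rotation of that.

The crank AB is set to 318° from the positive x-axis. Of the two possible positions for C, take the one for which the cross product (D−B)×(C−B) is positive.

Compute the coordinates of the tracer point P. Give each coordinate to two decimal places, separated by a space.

A=(0,0), D=(6.00,0)
B = A + 1.00·(cos318°, sin318°) = (0.7431, -0.6691)
|BD| = 5.2993
circle(B,9.00) ∩ circle(D,7.00): a=5.6689, h=6.9902
  candidates: C₊=(5.4840,6.9810) cross=37.043; C₋=(7.2493,-6.8876) cross=-37.043
  mode + wants cross > 0 → take C=(5.4840,6.9810) (cross=37.043)
ex = (C−B)/|BC| = (0.5268,0.8500); ey = (-0.8500,0.5268)
P = B + -1.00·ex + 3.12·ey = (-2.4357,0.1244)

-2.44 0.12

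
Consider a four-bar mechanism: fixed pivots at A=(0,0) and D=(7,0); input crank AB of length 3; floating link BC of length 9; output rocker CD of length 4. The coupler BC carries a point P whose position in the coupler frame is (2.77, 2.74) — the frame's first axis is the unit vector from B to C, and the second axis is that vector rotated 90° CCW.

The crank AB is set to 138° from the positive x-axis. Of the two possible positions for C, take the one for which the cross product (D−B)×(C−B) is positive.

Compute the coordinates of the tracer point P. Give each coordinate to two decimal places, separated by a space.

-0.13 5.29

A=(0,0), D=(7.00,0)
B = A + 3.00·(cos138°, sin138°) = (-2.2294, 2.0074)
|BD| = 9.4452
circle(B,9.00) ∩ circle(D,4.00): a=8.1635, h=3.7891
  candidates: C₊=(6.5529,3.9749) cross=35.789; C₋=(4.9423,-3.4301) cross=-35.789
  mode + wants cross > 0 → take C=(6.5529,3.9749) (cross=35.789)
ex = (C−B)/|BC| = (0.9758,0.2186); ey = (-0.2186,0.9758)
P = B + 2.77·ex + 2.74·ey = (-0.1254,5.2867)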